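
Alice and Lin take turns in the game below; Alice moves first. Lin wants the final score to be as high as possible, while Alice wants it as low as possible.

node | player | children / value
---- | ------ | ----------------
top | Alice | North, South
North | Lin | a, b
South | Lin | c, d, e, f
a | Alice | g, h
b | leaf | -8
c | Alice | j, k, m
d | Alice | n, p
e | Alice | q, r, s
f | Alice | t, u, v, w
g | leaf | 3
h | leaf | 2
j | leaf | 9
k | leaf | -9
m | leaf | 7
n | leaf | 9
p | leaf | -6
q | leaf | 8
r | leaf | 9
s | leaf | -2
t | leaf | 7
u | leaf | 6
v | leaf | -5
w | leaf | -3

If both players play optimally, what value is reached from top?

-2

a (Alice): min(3, 2) = 2
North (Lin): max(2, -8) = 2
c (Alice): min(9, -9, 7) = -9
d (Alice): min(9, -6) = -6
e (Alice): min(8, 9, -2) = -2
f (Alice): min(7, 6, -5, -3) = -5
South (Lin): max(-9, -6, -2, -5) = -2
top (Alice): min(2, -2) = -2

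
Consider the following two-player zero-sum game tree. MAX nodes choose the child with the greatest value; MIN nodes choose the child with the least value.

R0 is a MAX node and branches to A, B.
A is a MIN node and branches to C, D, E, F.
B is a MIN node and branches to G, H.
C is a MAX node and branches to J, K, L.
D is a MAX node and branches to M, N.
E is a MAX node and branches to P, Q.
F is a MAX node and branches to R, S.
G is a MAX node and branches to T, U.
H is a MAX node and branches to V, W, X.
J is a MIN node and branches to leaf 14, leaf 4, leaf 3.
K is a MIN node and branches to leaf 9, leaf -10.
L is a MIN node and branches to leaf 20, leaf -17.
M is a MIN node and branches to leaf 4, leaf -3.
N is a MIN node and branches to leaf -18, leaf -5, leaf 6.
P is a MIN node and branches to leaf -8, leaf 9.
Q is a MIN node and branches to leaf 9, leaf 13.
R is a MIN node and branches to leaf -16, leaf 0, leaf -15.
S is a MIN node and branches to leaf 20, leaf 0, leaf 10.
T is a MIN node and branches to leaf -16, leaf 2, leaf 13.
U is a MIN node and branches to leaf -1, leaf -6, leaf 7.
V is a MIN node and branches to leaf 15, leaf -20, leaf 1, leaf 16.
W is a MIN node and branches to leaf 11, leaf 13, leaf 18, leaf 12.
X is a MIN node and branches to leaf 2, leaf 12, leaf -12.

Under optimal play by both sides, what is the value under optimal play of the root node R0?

J (MIN): min(14, 4, 3) = 3
K (MIN): min(9, -10) = -10
L (MIN): min(20, -17) = -17
C (MAX): max(3, -10, -17) = 3
M (MIN): min(4, -3) = -3
N (MIN): min(-18, -5, 6) = -18
D (MAX): max(-3, -18) = -3
P (MIN): min(-8, 9) = -8
Q (MIN): min(9, 13) = 9
E (MAX): max(-8, 9) = 9
R (MIN): min(-16, 0, -15) = -16
S (MIN): min(20, 0, 10) = 0
F (MAX): max(-16, 0) = 0
A (MIN): min(3, -3, 9, 0) = -3
T (MIN): min(-16, 2, 13) = -16
U (MIN): min(-1, -6, 7) = -6
G (MAX): max(-16, -6) = -6
V (MIN): min(15, -20, 1, 16) = -20
W (MIN): min(11, 13, 18, 12) = 11
X (MIN): min(2, 12, -12) = -12
H (MAX): max(-20, 11, -12) = 11
B (MIN): min(-6, 11) = -6
R0 (MAX): max(-3, -6) = -3

-3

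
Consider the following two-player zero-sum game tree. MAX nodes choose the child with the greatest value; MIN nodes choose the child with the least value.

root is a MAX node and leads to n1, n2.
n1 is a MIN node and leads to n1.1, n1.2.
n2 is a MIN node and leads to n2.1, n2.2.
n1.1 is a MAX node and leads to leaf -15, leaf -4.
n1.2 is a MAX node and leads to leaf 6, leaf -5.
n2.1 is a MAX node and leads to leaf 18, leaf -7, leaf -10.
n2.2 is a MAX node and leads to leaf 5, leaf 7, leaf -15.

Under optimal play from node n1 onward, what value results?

n1.1 (MAX): max(-15, -4) = -4
n1.2 (MAX): max(6, -5) = 6
n1 (MIN): min(-4, 6) = -4

-4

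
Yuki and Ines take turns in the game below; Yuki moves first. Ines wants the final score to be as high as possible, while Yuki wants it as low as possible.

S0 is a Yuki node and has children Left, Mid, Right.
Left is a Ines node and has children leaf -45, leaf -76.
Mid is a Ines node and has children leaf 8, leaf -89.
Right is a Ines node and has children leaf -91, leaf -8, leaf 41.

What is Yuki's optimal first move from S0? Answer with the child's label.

Left (Ines): max(-45, -76) = -45
Mid (Ines): max(8, -89) = 8
Right (Ines): max(-91, -8, 41) = 41
S0 (Yuki): min(-45, 8, 41) = -45
Yuki at S0 wants the lowest of {Left=-45, Mid=8, Right=41}, so chooses Left.

Left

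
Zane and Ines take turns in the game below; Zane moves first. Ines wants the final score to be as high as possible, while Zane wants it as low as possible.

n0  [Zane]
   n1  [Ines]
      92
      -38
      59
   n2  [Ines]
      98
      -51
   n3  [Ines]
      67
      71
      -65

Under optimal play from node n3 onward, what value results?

71

n3 (Ines): max(67, 71, -65) = 71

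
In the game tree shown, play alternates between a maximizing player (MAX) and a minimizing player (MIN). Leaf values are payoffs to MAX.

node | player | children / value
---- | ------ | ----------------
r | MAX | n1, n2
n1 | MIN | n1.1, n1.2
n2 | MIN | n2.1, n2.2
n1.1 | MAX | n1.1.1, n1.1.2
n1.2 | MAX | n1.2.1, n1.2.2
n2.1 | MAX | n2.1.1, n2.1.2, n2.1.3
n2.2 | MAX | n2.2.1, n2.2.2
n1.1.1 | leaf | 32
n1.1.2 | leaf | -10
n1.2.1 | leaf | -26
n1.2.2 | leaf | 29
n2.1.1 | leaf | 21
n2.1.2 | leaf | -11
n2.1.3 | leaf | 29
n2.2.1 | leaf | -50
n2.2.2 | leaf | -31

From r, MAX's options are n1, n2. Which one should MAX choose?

n1

n1.1 (MAX): max(32, -10) = 32
n1.2 (MAX): max(-26, 29) = 29
n1 (MIN): min(32, 29) = 29
n2.1 (MAX): max(21, -11, 29) = 29
n2.2 (MAX): max(-50, -31) = -31
n2 (MIN): min(29, -31) = -31
r (MAX): max(29, -31) = 29
MAX at r wants the highest of {n1=29, n2=-31}, so chooses n1.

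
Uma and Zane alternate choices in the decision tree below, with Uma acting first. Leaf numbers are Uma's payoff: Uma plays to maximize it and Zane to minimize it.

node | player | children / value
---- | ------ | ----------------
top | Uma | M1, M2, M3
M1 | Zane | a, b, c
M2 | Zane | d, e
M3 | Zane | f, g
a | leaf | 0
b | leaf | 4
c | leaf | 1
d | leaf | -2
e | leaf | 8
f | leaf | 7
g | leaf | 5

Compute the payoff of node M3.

M3 (Zane): min(7, 5) = 5

5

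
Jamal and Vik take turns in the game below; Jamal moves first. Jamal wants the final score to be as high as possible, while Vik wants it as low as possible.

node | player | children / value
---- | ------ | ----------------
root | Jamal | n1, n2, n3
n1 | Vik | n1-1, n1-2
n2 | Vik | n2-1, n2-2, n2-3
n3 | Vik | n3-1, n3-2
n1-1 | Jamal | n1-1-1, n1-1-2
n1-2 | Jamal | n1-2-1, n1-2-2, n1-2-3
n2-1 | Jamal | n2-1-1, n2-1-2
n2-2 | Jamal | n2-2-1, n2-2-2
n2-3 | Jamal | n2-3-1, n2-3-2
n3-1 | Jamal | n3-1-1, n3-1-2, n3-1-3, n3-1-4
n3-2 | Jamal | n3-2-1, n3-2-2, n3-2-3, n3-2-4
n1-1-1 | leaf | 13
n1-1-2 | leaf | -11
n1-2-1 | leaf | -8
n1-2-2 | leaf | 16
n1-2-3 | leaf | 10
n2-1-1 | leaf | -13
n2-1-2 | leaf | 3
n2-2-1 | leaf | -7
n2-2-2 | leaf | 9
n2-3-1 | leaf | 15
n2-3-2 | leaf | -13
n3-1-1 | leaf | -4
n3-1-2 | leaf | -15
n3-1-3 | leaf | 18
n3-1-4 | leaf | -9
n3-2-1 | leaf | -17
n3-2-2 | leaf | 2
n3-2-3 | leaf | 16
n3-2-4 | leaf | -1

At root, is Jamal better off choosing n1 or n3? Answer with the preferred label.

n3

n1-1 (Jamal): max(13, -11) = 13
n1-2 (Jamal): max(-8, 16, 10) = 16
n1 (Vik): min(13, 16) = 13
n3-1 (Jamal): max(-4, -15, 18, -9) = 18
n3-2 (Jamal): max(-17, 2, 16, -1) = 16
n3 (Vik): min(18, 16) = 16
Jamal prefers the higher value; n1=13, n3=16. n3 is better since 16 > 13.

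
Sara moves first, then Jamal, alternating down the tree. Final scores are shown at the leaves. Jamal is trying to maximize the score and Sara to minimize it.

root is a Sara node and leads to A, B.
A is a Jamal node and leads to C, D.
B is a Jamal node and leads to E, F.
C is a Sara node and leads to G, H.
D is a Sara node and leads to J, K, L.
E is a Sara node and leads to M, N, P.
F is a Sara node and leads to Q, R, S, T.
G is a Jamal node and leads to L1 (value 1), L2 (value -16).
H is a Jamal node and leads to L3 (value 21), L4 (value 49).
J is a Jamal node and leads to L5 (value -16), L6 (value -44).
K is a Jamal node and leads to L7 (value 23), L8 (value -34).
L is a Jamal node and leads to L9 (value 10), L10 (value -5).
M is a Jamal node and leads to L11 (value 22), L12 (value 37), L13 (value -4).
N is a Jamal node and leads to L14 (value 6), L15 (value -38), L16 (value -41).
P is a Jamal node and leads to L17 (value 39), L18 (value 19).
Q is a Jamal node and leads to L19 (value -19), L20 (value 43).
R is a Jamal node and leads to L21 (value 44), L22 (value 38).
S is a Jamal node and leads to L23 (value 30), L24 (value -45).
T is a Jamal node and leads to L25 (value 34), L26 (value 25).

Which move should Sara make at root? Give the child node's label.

A

G (Jamal): max(1, -16) = 1
H (Jamal): max(21, 49) = 49
C (Sara): min(1, 49) = 1
J (Jamal): max(-16, -44) = -16
K (Jamal): max(23, -34) = 23
L (Jamal): max(10, -5) = 10
D (Sara): min(-16, 23, 10) = -16
A (Jamal): max(1, -16) = 1
M (Jamal): max(22, 37, -4) = 37
N (Jamal): max(6, -38, -41) = 6
P (Jamal): max(39, 19) = 39
E (Sara): min(37, 6, 39) = 6
Q (Jamal): max(-19, 43) = 43
R (Jamal): max(44, 38) = 44
S (Jamal): max(30, -45) = 30
T (Jamal): max(34, 25) = 34
F (Sara): min(43, 44, 30, 34) = 30
B (Jamal): max(6, 30) = 30
root (Sara): min(1, 30) = 1
Sara at root wants the lowest of {A=1, B=30}, so chooses A.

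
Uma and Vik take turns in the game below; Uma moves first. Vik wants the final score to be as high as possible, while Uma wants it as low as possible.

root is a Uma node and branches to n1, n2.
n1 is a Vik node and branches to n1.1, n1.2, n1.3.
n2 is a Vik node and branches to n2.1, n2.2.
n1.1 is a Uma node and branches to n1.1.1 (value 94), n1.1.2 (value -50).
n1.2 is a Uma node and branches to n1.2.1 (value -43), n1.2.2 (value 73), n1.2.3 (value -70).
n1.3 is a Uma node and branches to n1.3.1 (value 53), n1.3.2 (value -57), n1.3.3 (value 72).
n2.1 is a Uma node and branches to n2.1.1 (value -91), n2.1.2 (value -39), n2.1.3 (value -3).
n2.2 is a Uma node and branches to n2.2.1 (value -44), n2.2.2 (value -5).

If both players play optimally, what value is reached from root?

n1.1 (Uma): min(94, -50) = -50
n1.2 (Uma): min(-43, 73, -70) = -70
n1.3 (Uma): min(53, -57, 72) = -57
n1 (Vik): max(-50, -70, -57) = -50
n2.1 (Uma): min(-91, -39, -3) = -91
n2.2 (Uma): min(-44, -5) = -44
n2 (Vik): max(-91, -44) = -44
root (Uma): min(-50, -44) = -50

-50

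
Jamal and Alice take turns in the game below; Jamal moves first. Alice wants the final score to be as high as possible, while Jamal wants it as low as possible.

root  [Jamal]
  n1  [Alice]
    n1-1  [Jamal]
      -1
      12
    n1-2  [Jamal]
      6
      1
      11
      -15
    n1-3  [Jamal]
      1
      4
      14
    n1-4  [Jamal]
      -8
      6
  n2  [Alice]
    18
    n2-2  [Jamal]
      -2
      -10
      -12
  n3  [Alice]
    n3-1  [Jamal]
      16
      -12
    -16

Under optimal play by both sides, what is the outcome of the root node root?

n1-1 (Jamal): min(-1, 12) = -1
n1-2 (Jamal): min(6, 1, 11, -15) = -15
n1-3 (Jamal): min(1, 4, 14) = 1
n1-4 (Jamal): min(-8, 6) = -8
n1 (Alice): max(-1, -15, 1, -8) = 1
n2-2 (Jamal): min(-2, -10, -12) = -12
n2 (Alice): max(18, -12) = 18
n3-1 (Jamal): min(16, -12) = -12
n3 (Alice): max(-12, -16) = -12
root (Jamal): min(1, 18, -12) = -12

-12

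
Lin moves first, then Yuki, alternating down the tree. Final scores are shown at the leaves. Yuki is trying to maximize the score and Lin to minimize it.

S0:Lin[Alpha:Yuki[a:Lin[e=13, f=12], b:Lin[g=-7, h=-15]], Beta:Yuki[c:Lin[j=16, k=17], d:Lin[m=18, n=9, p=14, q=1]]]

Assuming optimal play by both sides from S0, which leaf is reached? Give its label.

f

a (Lin): min(13, 12) = 12
b (Lin): min(-7, -15) = -15
Alpha (Yuki): max(12, -15) = 12
c (Lin): min(16, 17) = 16
d (Lin): min(18, 9, 14, 1) = 1
Beta (Yuki): max(16, 1) = 16
S0 (Lin): min(12, 16) = 12
At S0, Lin picks Alpha (lowest: 12).
At Alpha, Yuki picks a (highest: 12).
At a, Lin picks f (lowest: 12).
Terminal value 12.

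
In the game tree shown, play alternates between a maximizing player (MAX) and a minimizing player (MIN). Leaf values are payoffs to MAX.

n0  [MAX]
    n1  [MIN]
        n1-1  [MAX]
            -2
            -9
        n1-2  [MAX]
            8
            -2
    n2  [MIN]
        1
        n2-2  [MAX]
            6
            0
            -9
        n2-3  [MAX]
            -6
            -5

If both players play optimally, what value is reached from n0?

n1-1 (MAX): max(-2, -9) = -2
n1-2 (MAX): max(8, -2) = 8
n1 (MIN): min(-2, 8) = -2
n2-2 (MAX): max(6, 0, -9) = 6
n2-3 (MAX): max(-6, -5) = -5
n2 (MIN): min(1, 6, -5) = -5
n0 (MAX): max(-2, -5) = -2

-2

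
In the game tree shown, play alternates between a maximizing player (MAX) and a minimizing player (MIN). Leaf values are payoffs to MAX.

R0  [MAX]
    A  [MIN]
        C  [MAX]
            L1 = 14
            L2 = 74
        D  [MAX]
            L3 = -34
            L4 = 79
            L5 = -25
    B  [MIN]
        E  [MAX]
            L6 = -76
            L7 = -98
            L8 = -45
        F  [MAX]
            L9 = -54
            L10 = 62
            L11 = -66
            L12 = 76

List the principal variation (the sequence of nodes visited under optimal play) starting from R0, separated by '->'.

C (MAX): max(14, 74) = 74
D (MAX): max(-34, 79, -25) = 79
A (MIN): min(74, 79) = 74
E (MAX): max(-76, -98, -45) = -45
F (MAX): max(-54, 62, -66, 76) = 76
B (MIN): min(-45, 76) = -45
R0 (MAX): max(74, -45) = 74
At R0, MAX picks A (highest: 74).
At A, MIN picks C (lowest: 74).
At C, MAX picks L2 (highest: 74).
Terminal value 74.

R0 -> A -> C -> L2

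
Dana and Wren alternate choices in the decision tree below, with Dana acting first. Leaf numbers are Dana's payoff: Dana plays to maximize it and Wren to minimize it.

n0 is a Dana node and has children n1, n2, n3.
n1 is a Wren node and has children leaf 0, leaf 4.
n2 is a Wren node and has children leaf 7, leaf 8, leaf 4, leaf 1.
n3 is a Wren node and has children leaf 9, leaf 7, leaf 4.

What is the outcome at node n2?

n2 (Wren): min(7, 8, 4, 1) = 1

1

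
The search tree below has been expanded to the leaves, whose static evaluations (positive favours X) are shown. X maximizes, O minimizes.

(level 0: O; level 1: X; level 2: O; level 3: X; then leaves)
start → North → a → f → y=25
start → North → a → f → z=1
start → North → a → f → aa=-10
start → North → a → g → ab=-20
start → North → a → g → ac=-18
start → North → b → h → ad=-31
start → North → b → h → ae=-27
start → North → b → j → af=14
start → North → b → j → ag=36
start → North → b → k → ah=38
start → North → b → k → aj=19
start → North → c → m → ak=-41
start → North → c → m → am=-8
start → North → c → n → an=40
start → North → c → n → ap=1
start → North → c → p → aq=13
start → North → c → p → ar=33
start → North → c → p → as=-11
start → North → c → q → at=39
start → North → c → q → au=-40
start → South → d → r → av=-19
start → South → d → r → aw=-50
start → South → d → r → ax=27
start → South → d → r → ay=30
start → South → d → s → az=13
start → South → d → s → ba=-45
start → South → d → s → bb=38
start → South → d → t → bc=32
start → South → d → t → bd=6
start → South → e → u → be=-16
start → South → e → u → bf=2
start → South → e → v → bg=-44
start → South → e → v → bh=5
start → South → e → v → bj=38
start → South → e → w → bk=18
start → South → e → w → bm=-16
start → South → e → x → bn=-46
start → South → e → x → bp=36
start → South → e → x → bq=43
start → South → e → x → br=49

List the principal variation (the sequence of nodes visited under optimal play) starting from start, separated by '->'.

start -> North -> c -> m -> am

f (X): max(25, 1, -10) = 25
g (X): max(-20, -18) = -18
a (O): min(25, -18) = -18
h (X): max(-31, -27) = -27
j (X): max(14, 36) = 36
k (X): max(38, 19) = 38
b (O): min(-27, 36, 38) = -27
m (X): max(-41, -8) = -8
n (X): max(40, 1) = 40
p (X): max(13, 33, -11) = 33
q (X): max(39, -40) = 39
c (O): min(-8, 40, 33, 39) = -8
North (X): max(-18, -27, -8) = -8
r (X): max(-19, -50, 27, 30) = 30
s (X): max(13, -45, 38) = 38
t (X): max(32, 6) = 32
d (O): min(30, 38, 32) = 30
u (X): max(-16, 2) = 2
v (X): max(-44, 5, 38) = 38
w (X): max(18, -16) = 18
x (X): max(-46, 36, 43, 49) = 49
e (O): min(2, 38, 18, 49) = 2
South (X): max(30, 2) = 30
start (O): min(-8, 30) = -8
At start, O picks North (lowest: -8).
At North, X picks c (highest: -8).
At c, O picks m (lowest: -8).
At m, X picks am (highest: -8).
Terminal value -8.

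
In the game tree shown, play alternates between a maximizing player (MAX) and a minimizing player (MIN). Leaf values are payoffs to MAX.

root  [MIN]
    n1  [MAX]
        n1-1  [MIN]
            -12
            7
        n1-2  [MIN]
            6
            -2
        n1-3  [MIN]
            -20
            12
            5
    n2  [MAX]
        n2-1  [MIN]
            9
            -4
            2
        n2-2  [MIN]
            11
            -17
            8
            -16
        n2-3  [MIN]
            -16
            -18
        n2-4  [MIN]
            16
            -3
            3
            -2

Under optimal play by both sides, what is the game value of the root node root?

-3

n1-1 (MIN): min(-12, 7) = -12
n1-2 (MIN): min(6, -2) = -2
n1-3 (MIN): min(-20, 12, 5) = -20
n1 (MAX): max(-12, -2, -20) = -2
n2-1 (MIN): min(9, -4, 2) = -4
n2-2 (MIN): min(11, -17, 8, -16) = -17
n2-3 (MIN): min(-16, -18) = -18
n2-4 (MIN): min(16, -3, 3, -2) = -3
n2 (MAX): max(-4, -17, -18, -3) = -3
root (MIN): min(-2, -3) = -3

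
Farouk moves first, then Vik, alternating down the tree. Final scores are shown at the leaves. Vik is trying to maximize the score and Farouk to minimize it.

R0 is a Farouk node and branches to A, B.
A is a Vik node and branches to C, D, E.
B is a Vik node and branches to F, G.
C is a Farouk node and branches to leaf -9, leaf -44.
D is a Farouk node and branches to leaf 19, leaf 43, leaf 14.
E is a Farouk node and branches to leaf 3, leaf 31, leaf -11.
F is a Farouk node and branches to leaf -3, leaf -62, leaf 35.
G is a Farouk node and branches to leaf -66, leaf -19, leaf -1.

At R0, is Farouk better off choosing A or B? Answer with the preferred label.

B

C (Farouk): min(-9, -44) = -44
D (Farouk): min(19, 43, 14) = 14
E (Farouk): min(3, 31, -11) = -11
A (Vik): max(-44, 14, -11) = 14
F (Farouk): min(-3, -62, 35) = -62
G (Farouk): min(-66, -19, -1) = -66
B (Vik): max(-62, -66) = -62
Farouk prefers the lower value; A=14, B=-62. B is better since -62 < 14.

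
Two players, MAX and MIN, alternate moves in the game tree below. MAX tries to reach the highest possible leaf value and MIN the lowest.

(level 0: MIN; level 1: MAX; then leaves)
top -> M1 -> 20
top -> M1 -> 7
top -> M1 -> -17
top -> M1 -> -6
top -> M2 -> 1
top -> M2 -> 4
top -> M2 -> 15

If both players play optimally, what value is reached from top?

15

M1 (MAX): max(20, 7, -17, -6) = 20
M2 (MAX): max(1, 4, 15) = 15
top (MIN): min(20, 15) = 15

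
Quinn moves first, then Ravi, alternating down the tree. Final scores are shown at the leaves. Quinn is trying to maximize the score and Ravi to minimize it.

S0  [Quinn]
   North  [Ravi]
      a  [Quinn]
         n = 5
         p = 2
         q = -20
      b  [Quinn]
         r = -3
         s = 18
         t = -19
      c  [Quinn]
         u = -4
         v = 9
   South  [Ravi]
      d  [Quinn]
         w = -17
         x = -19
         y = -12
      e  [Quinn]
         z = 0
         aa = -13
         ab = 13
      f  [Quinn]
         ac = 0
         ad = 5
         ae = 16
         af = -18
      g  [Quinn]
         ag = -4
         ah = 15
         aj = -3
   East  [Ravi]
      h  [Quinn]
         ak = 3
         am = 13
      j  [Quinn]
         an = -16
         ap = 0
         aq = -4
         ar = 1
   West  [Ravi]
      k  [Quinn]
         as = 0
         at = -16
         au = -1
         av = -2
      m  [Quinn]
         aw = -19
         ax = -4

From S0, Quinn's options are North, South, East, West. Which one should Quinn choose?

a (Quinn): max(5, 2, -20) = 5
b (Quinn): max(-3, 18, -19) = 18
c (Quinn): max(-4, 9) = 9
North (Ravi): min(5, 18, 9) = 5
d (Quinn): max(-17, -19, -12) = -12
e (Quinn): max(0, -13, 13) = 13
f (Quinn): max(0, 5, 16, -18) = 16
g (Quinn): max(-4, 15, -3) = 15
South (Ravi): min(-12, 13, 16, 15) = -12
h (Quinn): max(3, 13) = 13
j (Quinn): max(-16, 0, -4, 1) = 1
East (Ravi): min(13, 1) = 1
k (Quinn): max(0, -16, -1, -2) = 0
m (Quinn): max(-19, -4) = -4
West (Ravi): min(0, -4) = -4
S0 (Quinn): max(5, -12, 1, -4) = 5
Quinn at S0 wants the highest of {North=5, South=-12, East=1, West=-4}, so chooses North.

North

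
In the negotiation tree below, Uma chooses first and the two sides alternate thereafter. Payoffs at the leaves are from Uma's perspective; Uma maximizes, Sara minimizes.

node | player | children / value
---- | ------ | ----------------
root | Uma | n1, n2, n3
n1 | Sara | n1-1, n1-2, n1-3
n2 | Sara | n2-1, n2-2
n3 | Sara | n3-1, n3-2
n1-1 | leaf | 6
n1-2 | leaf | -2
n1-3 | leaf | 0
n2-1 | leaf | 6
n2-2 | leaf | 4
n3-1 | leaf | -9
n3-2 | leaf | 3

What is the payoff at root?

4

n1 (Sara): min(6, -2, 0) = -2
n2 (Sara): min(6, 4) = 4
n3 (Sara): min(-9, 3) = -9
root (Uma): max(-2, 4, -9) = 4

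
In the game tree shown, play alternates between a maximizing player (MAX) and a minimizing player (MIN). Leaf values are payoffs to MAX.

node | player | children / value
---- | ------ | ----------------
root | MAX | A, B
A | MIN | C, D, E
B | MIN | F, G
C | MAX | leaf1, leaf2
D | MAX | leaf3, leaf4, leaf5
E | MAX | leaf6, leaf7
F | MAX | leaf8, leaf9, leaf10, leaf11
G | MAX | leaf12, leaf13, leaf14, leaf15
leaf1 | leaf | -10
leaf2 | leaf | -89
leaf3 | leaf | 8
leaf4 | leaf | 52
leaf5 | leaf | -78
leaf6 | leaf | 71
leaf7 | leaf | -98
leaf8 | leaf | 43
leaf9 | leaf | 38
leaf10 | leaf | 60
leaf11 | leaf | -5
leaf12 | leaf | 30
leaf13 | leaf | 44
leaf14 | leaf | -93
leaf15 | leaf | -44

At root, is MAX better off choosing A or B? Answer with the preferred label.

B

C (MAX): max(-10, -89) = -10
D (MAX): max(8, 52, -78) = 52
E (MAX): max(71, -98) = 71
A (MIN): min(-10, 52, 71) = -10
F (MAX): max(43, 38, 60, -5) = 60
G (MAX): max(30, 44, -93, -44) = 44
B (MIN): min(60, 44) = 44
MAX prefers the higher value; A=-10, B=44. B is better since 44 > -10.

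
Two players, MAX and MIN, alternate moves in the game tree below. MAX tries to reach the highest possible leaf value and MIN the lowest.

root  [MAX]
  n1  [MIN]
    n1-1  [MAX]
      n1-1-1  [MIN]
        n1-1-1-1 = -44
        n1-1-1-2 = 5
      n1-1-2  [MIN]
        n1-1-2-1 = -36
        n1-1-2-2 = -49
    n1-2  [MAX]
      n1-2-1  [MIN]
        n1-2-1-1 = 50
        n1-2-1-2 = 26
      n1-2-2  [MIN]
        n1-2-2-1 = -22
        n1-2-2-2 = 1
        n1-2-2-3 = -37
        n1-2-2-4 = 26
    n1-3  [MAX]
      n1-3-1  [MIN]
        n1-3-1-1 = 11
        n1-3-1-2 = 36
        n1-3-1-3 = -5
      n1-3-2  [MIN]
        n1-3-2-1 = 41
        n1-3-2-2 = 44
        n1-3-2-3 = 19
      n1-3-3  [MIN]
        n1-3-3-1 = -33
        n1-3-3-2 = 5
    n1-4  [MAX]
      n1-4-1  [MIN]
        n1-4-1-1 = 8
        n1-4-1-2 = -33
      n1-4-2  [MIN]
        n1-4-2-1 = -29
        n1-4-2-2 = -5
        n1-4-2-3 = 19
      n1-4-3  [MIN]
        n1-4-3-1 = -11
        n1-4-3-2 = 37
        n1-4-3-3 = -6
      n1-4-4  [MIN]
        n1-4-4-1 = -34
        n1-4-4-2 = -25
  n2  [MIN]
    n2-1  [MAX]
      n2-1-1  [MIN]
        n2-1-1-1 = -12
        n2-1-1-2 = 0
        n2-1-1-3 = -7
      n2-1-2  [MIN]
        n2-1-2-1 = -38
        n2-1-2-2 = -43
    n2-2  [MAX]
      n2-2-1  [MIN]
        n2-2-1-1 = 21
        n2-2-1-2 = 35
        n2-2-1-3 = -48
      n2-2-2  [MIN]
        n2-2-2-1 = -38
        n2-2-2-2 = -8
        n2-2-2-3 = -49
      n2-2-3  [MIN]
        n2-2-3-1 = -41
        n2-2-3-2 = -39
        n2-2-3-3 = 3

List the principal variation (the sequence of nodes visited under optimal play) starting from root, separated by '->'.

root -> n2 -> n2-2 -> n2-2-3 -> n2-2-3-1

n1-1-1 (MIN): min(-44, 5) = -44
n1-1-2 (MIN): min(-36, -49) = -49
n1-1 (MAX): max(-44, -49) = -44
n1-2-1 (MIN): min(50, 26) = 26
n1-2-2 (MIN): min(-22, 1, -37, 26) = -37
n1-2 (MAX): max(26, -37) = 26
n1-3-1 (MIN): min(11, 36, -5) = -5
n1-3-2 (MIN): min(41, 44, 19) = 19
n1-3-3 (MIN): min(-33, 5) = -33
n1-3 (MAX): max(-5, 19, -33) = 19
n1-4-1 (MIN): min(8, -33) = -33
n1-4-2 (MIN): min(-29, -5, 19) = -29
n1-4-3 (MIN): min(-11, 37, -6) = -11
n1-4-4 (MIN): min(-34, -25) = -34
n1-4 (MAX): max(-33, -29, -11, -34) = -11
n1 (MIN): min(-44, 26, 19, -11) = -44
n2-1-1 (MIN): min(-12, 0, -7) = -12
n2-1-2 (MIN): min(-38, -43) = -43
n2-1 (MAX): max(-12, -43) = -12
n2-2-1 (MIN): min(21, 35, -48) = -48
n2-2-2 (MIN): min(-38, -8, -49) = -49
n2-2-3 (MIN): min(-41, -39, 3) = -41
n2-2 (MAX): max(-48, -49, -41) = -41
n2 (MIN): min(-12, -41) = -41
root (MAX): max(-44, -41) = -41
At root, MAX picks n2 (highest: -41).
At n2, MIN picks n2-2 (lowest: -41).
At n2-2, MAX picks n2-2-3 (highest: -41).
At n2-2-3, MIN picks n2-2-3-1 (lowest: -41).
Terminal value -41.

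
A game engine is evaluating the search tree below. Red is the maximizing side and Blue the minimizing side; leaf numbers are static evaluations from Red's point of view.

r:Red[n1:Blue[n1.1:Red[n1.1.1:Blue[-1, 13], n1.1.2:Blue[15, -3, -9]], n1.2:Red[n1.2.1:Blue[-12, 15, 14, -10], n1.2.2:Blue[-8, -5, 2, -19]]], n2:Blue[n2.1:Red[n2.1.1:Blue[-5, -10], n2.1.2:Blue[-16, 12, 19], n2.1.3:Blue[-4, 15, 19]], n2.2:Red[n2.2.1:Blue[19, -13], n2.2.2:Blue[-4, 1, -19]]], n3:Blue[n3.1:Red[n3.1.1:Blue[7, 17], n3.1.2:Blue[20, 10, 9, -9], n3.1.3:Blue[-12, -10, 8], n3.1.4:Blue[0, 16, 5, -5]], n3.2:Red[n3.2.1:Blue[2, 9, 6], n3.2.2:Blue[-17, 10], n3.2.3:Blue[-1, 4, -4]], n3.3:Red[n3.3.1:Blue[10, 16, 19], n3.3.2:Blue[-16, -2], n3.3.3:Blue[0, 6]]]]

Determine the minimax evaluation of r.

n1.1.1 (Blue): min(-1, 13) = -1
n1.1.2 (Blue): min(15, -3, -9) = -9
n1.1 (Red): max(-1, -9) = -1
n1.2.1 (Blue): min(-12, 15, 14, -10) = -12
n1.2.2 (Blue): min(-8, -5, 2, -19) = -19
n1.2 (Red): max(-12, -19) = -12
n1 (Blue): min(-1, -12) = -12
n2.1.1 (Blue): min(-5, -10) = -10
n2.1.2 (Blue): min(-16, 12, 19) = -16
n2.1.3 (Blue): min(-4, 15, 19) = -4
n2.1 (Red): max(-10, -16, -4) = -4
n2.2.1 (Blue): min(19, -13) = -13
n2.2.2 (Blue): min(-4, 1, -19) = -19
n2.2 (Red): max(-13, -19) = -13
n2 (Blue): min(-4, -13) = -13
n3.1.1 (Blue): min(7, 17) = 7
n3.1.2 (Blue): min(20, 10, 9, -9) = -9
n3.1.3 (Blue): min(-12, -10, 8) = -12
n3.1.4 (Blue): min(0, 16, 5, -5) = -5
n3.1 (Red): max(7, -9, -12, -5) = 7
n3.2.1 (Blue): min(2, 9, 6) = 2
n3.2.2 (Blue): min(-17, 10) = -17
n3.2.3 (Blue): min(-1, 4, -4) = -4
n3.2 (Red): max(2, -17, -4) = 2
n3.3.1 (Blue): min(10, 16, 19) = 10
n3.3.2 (Blue): min(-16, -2) = -16
n3.3.3 (Blue): min(0, 6) = 0
n3.3 (Red): max(10, -16, 0) = 10
n3 (Blue): min(7, 2, 10) = 2
r (Red): max(-12, -13, 2) = 2

2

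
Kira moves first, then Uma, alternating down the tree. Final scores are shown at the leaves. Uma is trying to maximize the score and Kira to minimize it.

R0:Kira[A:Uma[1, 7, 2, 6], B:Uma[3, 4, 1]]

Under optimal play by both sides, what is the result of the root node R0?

4

A (Uma): max(1, 7, 2, 6) = 7
B (Uma): max(3, 4, 1) = 4
R0 (Kira): min(7, 4) = 4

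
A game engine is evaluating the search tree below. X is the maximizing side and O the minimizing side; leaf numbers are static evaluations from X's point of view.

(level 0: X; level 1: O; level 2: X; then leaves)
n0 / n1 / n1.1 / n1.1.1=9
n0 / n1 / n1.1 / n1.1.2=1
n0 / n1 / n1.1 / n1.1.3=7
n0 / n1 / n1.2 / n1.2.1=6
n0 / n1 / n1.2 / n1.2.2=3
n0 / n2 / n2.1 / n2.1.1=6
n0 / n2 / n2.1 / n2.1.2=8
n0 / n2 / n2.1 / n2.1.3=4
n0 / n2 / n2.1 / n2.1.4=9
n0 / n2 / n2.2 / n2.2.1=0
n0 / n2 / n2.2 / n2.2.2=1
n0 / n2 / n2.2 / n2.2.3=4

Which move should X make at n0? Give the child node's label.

n1.1 (X): max(9, 1, 7) = 9
n1.2 (X): max(6, 3) = 6
n1 (O): min(9, 6) = 6
n2.1 (X): max(6, 8, 4, 9) = 9
n2.2 (X): max(0, 1, 4) = 4
n2 (O): min(9, 4) = 4
n0 (X): max(6, 4) = 6
X at n0 wants the highest of {n1=6, n2=4}, so chooses n1.

n1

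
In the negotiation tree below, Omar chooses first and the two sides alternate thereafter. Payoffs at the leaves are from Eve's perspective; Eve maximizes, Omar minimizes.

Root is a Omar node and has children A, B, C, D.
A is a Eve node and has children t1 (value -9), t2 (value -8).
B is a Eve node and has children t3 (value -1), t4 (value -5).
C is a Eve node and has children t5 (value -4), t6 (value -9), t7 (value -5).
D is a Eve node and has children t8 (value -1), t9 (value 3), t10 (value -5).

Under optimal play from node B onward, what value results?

-1

B (Eve): max(-1, -5) = -1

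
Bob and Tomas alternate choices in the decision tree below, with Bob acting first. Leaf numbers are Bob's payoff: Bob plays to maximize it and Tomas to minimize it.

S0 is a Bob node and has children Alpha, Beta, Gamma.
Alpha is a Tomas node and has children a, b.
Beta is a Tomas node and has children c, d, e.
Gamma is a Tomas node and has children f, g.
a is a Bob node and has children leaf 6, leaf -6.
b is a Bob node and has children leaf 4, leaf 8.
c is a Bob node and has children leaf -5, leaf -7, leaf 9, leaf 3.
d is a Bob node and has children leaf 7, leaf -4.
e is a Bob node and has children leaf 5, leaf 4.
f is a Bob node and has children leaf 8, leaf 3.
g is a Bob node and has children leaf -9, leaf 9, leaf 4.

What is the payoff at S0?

a (Bob): max(6, -6) = 6
b (Bob): max(4, 8) = 8
Alpha (Tomas): min(6, 8) = 6
c (Bob): max(-5, -7, 9, 3) = 9
d (Bob): max(7, -4) = 7
e (Bob): max(5, 4) = 5
Beta (Tomas): min(9, 7, 5) = 5
f (Bob): max(8, 3) = 8
g (Bob): max(-9, 9, 4) = 9
Gamma (Tomas): min(8, 9) = 8
S0 (Bob): max(6, 5, 8) = 8

8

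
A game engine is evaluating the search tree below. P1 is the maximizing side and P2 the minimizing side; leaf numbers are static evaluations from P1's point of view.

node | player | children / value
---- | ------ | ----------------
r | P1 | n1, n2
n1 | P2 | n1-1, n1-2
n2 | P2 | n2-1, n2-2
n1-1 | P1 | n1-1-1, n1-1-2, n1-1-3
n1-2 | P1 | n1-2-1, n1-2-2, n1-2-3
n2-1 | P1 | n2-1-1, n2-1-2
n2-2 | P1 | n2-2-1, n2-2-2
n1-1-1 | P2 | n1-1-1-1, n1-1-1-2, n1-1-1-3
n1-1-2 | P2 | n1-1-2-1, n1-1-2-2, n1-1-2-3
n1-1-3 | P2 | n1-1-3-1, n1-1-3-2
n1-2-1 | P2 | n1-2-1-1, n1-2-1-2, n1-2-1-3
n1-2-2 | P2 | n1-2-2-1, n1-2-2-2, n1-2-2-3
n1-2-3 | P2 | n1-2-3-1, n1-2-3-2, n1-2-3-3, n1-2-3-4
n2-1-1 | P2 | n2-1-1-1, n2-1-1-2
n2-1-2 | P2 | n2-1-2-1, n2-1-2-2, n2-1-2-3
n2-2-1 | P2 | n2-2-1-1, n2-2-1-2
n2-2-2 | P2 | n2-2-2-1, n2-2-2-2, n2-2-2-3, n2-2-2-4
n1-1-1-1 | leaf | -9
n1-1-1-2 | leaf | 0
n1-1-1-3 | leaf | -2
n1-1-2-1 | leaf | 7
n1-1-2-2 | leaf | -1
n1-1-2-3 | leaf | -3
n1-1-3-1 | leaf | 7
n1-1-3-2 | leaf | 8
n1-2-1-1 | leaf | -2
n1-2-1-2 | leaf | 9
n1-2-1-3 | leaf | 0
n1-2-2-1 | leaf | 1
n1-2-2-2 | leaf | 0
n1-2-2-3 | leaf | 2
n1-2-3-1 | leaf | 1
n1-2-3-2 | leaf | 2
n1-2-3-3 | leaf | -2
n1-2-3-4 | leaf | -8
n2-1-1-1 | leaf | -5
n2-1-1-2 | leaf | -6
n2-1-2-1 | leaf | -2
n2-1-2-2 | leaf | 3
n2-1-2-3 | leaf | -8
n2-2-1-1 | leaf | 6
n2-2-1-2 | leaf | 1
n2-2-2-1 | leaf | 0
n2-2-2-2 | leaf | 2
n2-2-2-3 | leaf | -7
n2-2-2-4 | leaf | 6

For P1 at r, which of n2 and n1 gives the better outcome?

n2-1-1 (P2): min(-5, -6) = -6
n2-1-2 (P2): min(-2, 3, -8) = -8
n2-1 (P1): max(-6, -8) = -6
n2-2-1 (P2): min(6, 1) = 1
n2-2-2 (P2): min(0, 2, -7, 6) = -7
n2-2 (P1): max(1, -7) = 1
n2 (P2): min(-6, 1) = -6
n1-1-1 (P2): min(-9, 0, -2) = -9
n1-1-2 (P2): min(7, -1, -3) = -3
n1-1-3 (P2): min(7, 8) = 7
n1-1 (P1): max(-9, -3, 7) = 7
n1-2-1 (P2): min(-2, 9, 0) = -2
n1-2-2 (P2): min(1, 0, 2) = 0
n1-2-3 (P2): min(1, 2, -2, -8) = -8
n1-2 (P1): max(-2, 0, -8) = 0
n1 (P2): min(7, 0) = 0
P1 prefers the higher value; n2=-6, n1=0. n1 is better since 0 > -6.

n1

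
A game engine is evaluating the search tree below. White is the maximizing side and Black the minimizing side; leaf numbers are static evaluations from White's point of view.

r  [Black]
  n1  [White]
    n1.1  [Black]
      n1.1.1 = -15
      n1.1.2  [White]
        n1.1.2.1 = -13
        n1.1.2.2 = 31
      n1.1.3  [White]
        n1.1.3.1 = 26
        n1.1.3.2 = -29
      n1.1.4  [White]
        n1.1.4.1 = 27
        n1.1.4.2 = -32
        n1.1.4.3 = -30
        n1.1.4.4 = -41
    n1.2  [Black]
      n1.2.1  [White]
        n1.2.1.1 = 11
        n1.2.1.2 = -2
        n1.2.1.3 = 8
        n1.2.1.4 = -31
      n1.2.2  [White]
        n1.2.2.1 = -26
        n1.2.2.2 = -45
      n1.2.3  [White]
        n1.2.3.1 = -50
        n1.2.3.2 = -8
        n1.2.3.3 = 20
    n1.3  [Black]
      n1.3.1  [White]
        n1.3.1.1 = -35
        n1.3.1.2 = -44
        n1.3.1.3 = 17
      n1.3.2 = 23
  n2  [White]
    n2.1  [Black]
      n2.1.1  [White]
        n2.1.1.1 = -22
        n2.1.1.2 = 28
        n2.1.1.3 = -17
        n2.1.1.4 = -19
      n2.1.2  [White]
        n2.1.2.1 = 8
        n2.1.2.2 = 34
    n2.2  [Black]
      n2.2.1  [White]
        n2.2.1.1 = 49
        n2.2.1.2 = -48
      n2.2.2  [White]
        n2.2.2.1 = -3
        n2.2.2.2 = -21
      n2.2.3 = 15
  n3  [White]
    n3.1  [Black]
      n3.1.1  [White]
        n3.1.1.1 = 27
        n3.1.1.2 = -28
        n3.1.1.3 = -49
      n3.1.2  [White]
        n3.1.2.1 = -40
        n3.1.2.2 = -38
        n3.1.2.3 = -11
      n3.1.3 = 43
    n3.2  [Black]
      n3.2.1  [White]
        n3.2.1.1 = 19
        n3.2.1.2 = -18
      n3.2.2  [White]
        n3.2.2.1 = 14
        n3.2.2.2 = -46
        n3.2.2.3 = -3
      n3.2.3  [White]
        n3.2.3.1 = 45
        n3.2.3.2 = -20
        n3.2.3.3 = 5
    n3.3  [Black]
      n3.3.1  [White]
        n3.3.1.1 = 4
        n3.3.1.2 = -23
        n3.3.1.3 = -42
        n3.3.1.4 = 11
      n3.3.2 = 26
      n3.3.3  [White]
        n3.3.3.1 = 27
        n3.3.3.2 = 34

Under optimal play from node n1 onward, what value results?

n1.1.2 (White): max(-13, 31) = 31
n1.1.3 (White): max(26, -29) = 26
n1.1.4 (White): max(27, -32, -30, -41) = 27
n1.1 (Black): min(-15, 31, 26, 27) = -15
n1.2.1 (White): max(11, -2, 8, -31) = 11
n1.2.2 (White): max(-26, -45) = -26
n1.2.3 (White): max(-50, -8, 20) = 20
n1.2 (Black): min(11, -26, 20) = -26
n1.3.1 (White): max(-35, -44, 17) = 17
n1.3 (Black): min(17, 23) = 17
n1 (White): max(-15, -26, 17) = 17

17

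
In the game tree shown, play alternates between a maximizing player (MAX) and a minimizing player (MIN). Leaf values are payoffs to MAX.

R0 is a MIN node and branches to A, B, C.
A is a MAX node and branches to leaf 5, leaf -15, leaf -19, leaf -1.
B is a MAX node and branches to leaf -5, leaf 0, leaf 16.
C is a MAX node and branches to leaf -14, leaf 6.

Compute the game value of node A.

A (MAX): max(5, -15, -19, -1) = 5

5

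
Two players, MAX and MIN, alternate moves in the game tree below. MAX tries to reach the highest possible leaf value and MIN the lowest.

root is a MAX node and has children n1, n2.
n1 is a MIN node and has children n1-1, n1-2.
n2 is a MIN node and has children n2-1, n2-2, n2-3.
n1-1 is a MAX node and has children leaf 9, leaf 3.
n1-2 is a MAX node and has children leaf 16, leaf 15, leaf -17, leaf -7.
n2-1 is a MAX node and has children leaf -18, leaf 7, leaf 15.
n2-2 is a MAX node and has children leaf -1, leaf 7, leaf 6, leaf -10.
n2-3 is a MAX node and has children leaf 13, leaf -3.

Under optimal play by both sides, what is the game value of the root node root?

9

n1-1 (MAX): max(9, 3) = 9
n1-2 (MAX): max(16, 15, -17, -7) = 16
n1 (MIN): min(9, 16) = 9
n2-1 (MAX): max(-18, 7, 15) = 15
n2-2 (MAX): max(-1, 7, 6, -10) = 7
n2-3 (MAX): max(13, -3) = 13
n2 (MIN): min(15, 7, 13) = 7
root (MAX): max(9, 7) = 9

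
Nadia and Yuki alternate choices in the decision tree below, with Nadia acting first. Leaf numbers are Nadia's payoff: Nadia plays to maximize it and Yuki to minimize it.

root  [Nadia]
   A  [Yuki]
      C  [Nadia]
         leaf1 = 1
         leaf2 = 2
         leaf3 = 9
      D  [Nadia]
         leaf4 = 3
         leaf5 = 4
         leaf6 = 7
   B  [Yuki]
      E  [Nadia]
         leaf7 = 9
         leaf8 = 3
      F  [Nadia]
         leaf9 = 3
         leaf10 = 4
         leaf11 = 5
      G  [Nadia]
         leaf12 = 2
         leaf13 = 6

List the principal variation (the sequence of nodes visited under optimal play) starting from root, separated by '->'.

C (Nadia): max(1, 2, 9) = 9
D (Nadia): max(3, 4, 7) = 7
A (Yuki): min(9, 7) = 7
E (Nadia): max(9, 3) = 9
F (Nadia): max(3, 4, 5) = 5
G (Nadia): max(2, 6) = 6
B (Yuki): min(9, 5, 6) = 5
root (Nadia): max(7, 5) = 7
At root, Nadia picks A (highest: 7).
At A, Yuki picks D (lowest: 7).
At D, Nadia picks leaf6 (highest: 7).
Terminal value 7.

root -> A -> D -> leaf6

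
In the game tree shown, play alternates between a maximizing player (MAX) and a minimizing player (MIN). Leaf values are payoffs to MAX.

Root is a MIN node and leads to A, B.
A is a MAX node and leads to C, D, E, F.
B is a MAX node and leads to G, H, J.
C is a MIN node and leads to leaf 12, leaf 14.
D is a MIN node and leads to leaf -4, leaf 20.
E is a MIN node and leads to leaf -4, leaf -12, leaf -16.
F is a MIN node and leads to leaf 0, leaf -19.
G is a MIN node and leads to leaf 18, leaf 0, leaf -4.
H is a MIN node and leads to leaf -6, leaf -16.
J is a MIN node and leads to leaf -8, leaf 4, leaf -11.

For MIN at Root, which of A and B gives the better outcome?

B

C (MIN): min(12, 14) = 12
D (MIN): min(-4, 20) = -4
E (MIN): min(-4, -12, -16) = -16
F (MIN): min(0, -19) = -19
A (MAX): max(12, -4, -16, -19) = 12
G (MIN): min(18, 0, -4) = -4
H (MIN): min(-6, -16) = -16
J (MIN): min(-8, 4, -11) = -11
B (MAX): max(-4, -16, -11) = -4
MIN prefers the lower value; A=12, B=-4. B is better since -4 < 12.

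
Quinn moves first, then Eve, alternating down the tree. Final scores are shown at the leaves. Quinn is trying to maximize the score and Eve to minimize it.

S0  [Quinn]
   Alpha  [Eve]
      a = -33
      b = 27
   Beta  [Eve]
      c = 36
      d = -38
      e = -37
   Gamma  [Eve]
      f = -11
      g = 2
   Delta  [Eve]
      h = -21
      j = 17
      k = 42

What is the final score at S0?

Alpha (Eve): min(-33, 27) = -33
Beta (Eve): min(36, -38, -37) = -38
Gamma (Eve): min(-11, 2) = -11
Delta (Eve): min(-21, 17, 42) = -21
S0 (Quinn): max(-33, -38, -11, -21) = -11

-11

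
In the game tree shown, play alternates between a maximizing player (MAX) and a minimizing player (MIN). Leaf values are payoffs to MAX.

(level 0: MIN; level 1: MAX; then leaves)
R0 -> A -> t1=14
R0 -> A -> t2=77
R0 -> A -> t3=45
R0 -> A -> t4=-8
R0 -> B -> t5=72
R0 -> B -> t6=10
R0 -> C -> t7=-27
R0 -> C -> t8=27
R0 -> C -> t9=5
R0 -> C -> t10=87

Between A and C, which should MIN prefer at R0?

A (MAX): max(14, 77, 45, -8) = 77
C (MAX): max(-27, 27, 5, 87) = 87
MIN prefers the lower value; A=77, C=87. A is better since 77 < 87.

A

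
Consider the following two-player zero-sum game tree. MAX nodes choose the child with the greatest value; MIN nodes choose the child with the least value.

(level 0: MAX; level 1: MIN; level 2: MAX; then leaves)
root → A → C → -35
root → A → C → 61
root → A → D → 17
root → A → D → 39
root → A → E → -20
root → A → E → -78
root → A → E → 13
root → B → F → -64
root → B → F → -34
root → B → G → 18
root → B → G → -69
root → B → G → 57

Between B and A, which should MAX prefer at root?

A

F (MAX): max(-64, -34) = -34
G (MAX): max(18, -69, 57) = 57
B (MIN): min(-34, 57) = -34
C (MAX): max(-35, 61) = 61
D (MAX): max(17, 39) = 39
E (MAX): max(-20, -78, 13) = 13
A (MIN): min(61, 39, 13) = 13
MAX prefers the higher value; B=-34, A=13. A is better since 13 > -34.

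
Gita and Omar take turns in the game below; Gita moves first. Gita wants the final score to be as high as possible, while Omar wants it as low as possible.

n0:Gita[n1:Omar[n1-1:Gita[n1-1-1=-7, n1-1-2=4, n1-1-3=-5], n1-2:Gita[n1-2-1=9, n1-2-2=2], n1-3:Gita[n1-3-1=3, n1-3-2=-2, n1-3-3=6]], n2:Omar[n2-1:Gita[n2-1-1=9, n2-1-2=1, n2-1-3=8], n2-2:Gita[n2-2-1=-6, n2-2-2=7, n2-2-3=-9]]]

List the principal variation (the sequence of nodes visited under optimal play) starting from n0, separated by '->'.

n0 -> n2 -> n2-2 -> n2-2-2

n1-1 (Gita): max(-7, 4, -5) = 4
n1-2 (Gita): max(9, 2) = 9
n1-3 (Gita): max(3, -2, 6) = 6
n1 (Omar): min(4, 9, 6) = 4
n2-1 (Gita): max(9, 1, 8) = 9
n2-2 (Gita): max(-6, 7, -9) = 7
n2 (Omar): min(9, 7) = 7
n0 (Gita): max(4, 7) = 7
At n0, Gita picks n2 (highest: 7).
At n2, Omar picks n2-2 (lowest: 7).
At n2-2, Gita picks n2-2-2 (highest: 7).
Terminal value 7.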